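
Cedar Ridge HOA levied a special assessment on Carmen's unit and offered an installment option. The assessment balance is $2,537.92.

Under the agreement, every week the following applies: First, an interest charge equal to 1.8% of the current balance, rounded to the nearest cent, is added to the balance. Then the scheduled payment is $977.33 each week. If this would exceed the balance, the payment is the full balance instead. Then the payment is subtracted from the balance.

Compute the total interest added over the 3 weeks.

$86.43

Week 1: $2,537.92 +$45.68 interest = $2,583.60; pay $977.33 → $1,606.27
Week 2: $1,606.27 +$28.91 interest = $1,635.18; pay $977.33 → $657.85
Week 3: $657.85 +$11.84 interest = $669.69; pay $669.69 → $0.00
Total interest: $45.68 + $28.91 + $11.84 = $86.43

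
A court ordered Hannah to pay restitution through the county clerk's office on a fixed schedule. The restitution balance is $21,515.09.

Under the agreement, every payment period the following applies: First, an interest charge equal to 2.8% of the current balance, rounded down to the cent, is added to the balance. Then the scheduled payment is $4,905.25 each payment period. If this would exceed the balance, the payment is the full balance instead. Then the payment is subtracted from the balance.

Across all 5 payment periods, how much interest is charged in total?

Payment period 1: opening $21,515.09; interest $602.42 → $22,117.51; payment $4,905.25; balance $17,212.26
Payment period 2: opening $17,212.26; interest $481.94 → $17,694.20; payment $4,905.25; balance $12,788.95
Payment period 3: opening $12,788.95; interest $358.09 → $13,147.04; payment $4,905.25; balance $8,241.79
Payment period 4: opening $8,241.79; interest $230.77 → $8,472.56; payment $4,905.25; balance $3,567.31
Payment period 5: opening $3,567.31; interest $99.88 → $3,667.19; payment $3,667.19; balance $0.00
Total interest: $602.42 + $481.94 + $358.09 + $230.77 + $99.88 = $1,773.10

$1,773.10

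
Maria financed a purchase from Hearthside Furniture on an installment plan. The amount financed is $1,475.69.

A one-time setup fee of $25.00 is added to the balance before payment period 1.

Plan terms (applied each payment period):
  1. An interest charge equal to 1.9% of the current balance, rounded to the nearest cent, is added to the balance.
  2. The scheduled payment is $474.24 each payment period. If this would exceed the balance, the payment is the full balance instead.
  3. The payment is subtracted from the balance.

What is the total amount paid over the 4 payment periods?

Payment period 1: $1,500.69 +$28.51 interest = $1,529.20; pay $474.24 → $1,054.96
Payment period 2: $1,054.96 +$20.04 interest = $1,075.00; pay $474.24 → $600.76
Payment period 3: $600.76 +$11.41 interest = $612.17; pay $474.24 → $137.93
Payment period 4: $137.93 +$2.62 interest = $140.55; pay $140.55 → $0.00
Total paid: $1,563.27

$1,563.27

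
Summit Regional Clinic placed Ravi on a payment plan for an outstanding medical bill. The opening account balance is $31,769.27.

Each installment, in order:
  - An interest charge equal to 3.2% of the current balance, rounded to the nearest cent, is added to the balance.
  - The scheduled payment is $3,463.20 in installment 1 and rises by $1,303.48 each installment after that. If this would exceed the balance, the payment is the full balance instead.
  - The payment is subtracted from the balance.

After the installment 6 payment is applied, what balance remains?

$0.00

Installment 1: $31,769.27 +$1,016.62 interest = $32,785.89; pay $3,463.20 → $29,322.69
Installment 2: $29,322.69 +$938.33 interest = $30,261.02; pay $4,766.68 → $25,494.34
Installment 3: $25,494.34 +$815.82 interest = $26,310.16; pay $6,070.16 → $20,240.00
Installment 4: $20,240.00 +$647.68 interest = $20,887.68; pay $7,373.64 → $13,514.04
Installment 5: $13,514.04 +$432.45 interest = $13,946.49; pay $8,677.12 → $5,269.37
Installment 6: $5,269.37 +$168.62 interest = $5,437.99; pay $5,437.99 → $0.00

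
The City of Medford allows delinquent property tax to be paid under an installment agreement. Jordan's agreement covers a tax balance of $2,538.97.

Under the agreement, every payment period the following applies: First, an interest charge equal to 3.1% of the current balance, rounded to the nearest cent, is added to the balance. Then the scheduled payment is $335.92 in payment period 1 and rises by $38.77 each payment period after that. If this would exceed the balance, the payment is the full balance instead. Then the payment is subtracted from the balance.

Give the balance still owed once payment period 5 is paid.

Payment period 1: opening $2,538.97; interest $78.71 → $2,617.68; payment $335.92; balance $2,281.76
Payment period 2: opening $2,281.76; interest $70.73 → $2,352.49; payment $374.69; balance $1,977.80
Payment period 3: opening $1,977.80; interest $61.31 → $2,039.11; payment $413.46; balance $1,625.65
Payment period 4: opening $1,625.65; interest $50.40 → $1,676.05; payment $452.23; balance $1,223.82
Payment period 5: opening $1,223.82; interest $37.94 → $1,261.76; payment $491.00; balance $770.76

$770.76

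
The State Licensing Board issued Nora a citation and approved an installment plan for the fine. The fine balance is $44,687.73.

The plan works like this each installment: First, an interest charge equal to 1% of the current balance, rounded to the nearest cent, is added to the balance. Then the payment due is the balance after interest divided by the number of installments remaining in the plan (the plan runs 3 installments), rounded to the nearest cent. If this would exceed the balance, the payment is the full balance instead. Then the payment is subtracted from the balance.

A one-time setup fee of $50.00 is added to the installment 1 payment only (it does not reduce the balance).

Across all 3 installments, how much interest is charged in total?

$899.73

Installment 1: opening $44,687.73; interest $446.88 → $45,134.61; payment $15,044.87 (+ $50.00 fee); balance $30,089.74
Installment 2: opening $30,089.74; interest $300.90 → $30,390.64; payment $15,195.32; balance $15,195.32
Installment 3: opening $15,195.32; interest $151.95 → $15,347.27; payment $15,347.27; balance $0.00
Total interest: $446.88 + $300.90 + $151.95 = $899.73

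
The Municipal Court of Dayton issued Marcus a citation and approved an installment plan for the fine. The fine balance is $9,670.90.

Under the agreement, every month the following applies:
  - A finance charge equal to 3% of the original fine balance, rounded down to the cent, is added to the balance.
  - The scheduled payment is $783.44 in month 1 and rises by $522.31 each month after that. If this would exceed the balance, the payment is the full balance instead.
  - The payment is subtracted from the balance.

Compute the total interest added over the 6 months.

# | Opening | Interest | Payment | End bal
1 | $9,670.90 | $290.12 | $783.44 | $9,177.58
2 | $9,177.58 | $290.12 | $1,305.75 | $8,161.95
3 | $8,161.95 | $290.12 | $1,828.06 | $6,624.01
4 | $6,624.01 | $290.12 | $2,350.37 | $4,563.76
5 | $4,563.76 | $290.12 | $2,872.68 | $1,981.20
6 | $1,981.20 | $290.12 | $2,271.32 | $0.00
Total interest: $290.12 + $290.12 + $290.12 + $290.12 + $290.12 + $290.12 = $1,740.72

$1,740.72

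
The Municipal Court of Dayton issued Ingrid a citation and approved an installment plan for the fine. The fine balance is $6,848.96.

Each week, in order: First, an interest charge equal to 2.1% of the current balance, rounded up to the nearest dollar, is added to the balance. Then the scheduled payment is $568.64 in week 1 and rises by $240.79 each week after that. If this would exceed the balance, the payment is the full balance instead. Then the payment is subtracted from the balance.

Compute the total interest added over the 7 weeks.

$635.00

Week 1: opening $6,848.96; interest $144.00 → $6,992.96; payment $568.64; balance $6,424.32
Week 2: opening $6,424.32; interest $135.00 → $6,559.32; payment $809.43; balance $5,749.89
Week 3: opening $5,749.89; interest $121.00 → $5,870.89; payment $1,050.22; balance $4,820.67
Week 4: opening $4,820.67; interest $102.00 → $4,922.67; payment $1,291.01; balance $3,631.66
Week 5: opening $3,631.66; interest $77.00 → $3,708.66; payment $1,531.80; balance $2,176.86
Week 6: opening $2,176.86; interest $46.00 → $2,222.86; payment $1,772.59; balance $450.27
Week 7: opening $450.27; interest $10.00 → $460.27; payment $460.27; balance $0.00
Total interest: $144.00 + $135.00 + $121.00 + $102.00 + $77.00 + $46.00 + $10.00 = $635.00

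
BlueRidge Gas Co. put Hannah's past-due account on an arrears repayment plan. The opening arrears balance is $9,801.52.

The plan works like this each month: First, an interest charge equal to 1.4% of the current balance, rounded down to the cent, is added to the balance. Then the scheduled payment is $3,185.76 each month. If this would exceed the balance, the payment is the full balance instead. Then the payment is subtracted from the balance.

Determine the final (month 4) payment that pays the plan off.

Month 1: $9,801.52 +$137.22 interest = $9,938.74; pay $3,185.76 → $6,752.98
Month 2: $6,752.98 +$94.54 interest = $6,847.52; pay $3,185.76 → $3,661.76
Month 3: $3,661.76 +$51.26 interest = $3,713.02; pay $3,185.76 → $527.26
Month 4: $527.26 +$7.38 interest = $534.64; pay $534.64 → $0.00

$534.64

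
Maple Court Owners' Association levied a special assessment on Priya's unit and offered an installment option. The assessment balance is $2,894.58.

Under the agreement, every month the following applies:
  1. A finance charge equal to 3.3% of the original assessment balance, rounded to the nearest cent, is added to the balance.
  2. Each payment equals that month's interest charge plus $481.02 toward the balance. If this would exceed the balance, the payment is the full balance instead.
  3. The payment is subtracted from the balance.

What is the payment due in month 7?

$103.98

Month 1: $2,894.58 +$95.52 interest = $2,990.10; pay $576.54 → $2,413.56
Month 2: $2,413.56 +$95.52 interest = $2,509.08; pay $576.54 → $1,932.54
Month 3: $1,932.54 +$95.52 interest = $2,028.06; pay $576.54 → $1,451.52
Month 4: $1,451.52 +$95.52 interest = $1,547.04; pay $576.54 → $970.50
Month 5: $970.50 +$95.52 interest = $1,066.02; pay $576.54 → $489.48
Month 6: $489.48 +$95.52 interest = $585.00; pay $576.54 → $8.46
Month 7: $8.46 +$95.52 interest = $103.98; pay $103.98 → $0.00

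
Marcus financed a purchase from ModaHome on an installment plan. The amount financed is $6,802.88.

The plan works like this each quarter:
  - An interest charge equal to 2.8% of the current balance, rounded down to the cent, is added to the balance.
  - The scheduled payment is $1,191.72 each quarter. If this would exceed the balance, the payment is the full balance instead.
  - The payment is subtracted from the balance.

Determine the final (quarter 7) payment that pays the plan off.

Quarter 1: $6,802.88 +$190.48 interest = $6,993.36; pay $1,191.72 → $5,801.64
Quarter 2: $5,801.64 +$162.44 interest = $5,964.08; pay $1,191.72 → $4,772.36
Quarter 3: $4,772.36 +$133.62 interest = $4,905.98; pay $1,191.72 → $3,714.26
Quarter 4: $3,714.26 +$103.99 interest = $3,818.25; pay $1,191.72 → $2,626.53
Quarter 5: $2,626.53 +$73.54 interest = $2,700.07; pay $1,191.72 → $1,508.35
Quarter 6: $1,508.35 +$42.23 interest = $1,550.58; pay $1,191.72 → $358.86
Quarter 7: $358.86 +$10.04 interest = $368.90; pay $368.90 → $0.00

$368.90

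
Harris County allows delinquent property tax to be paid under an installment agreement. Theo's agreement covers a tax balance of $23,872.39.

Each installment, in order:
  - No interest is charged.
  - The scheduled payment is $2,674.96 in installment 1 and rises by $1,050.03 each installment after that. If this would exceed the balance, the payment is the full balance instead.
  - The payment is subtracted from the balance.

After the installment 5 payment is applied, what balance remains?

Installment 1: opening $23,872.39; payment $2,674.96; balance $21,197.43
Installment 2: opening $21,197.43; payment $3,724.99; balance $17,472.44
Installment 3: opening $17,472.44; payment $4,775.02; balance $12,697.42
Installment 4: opening $12,697.42; payment $5,825.05; balance $6,872.37
Installment 5: opening $6,872.37; payment $6,872.37; balance $0.00

$0.00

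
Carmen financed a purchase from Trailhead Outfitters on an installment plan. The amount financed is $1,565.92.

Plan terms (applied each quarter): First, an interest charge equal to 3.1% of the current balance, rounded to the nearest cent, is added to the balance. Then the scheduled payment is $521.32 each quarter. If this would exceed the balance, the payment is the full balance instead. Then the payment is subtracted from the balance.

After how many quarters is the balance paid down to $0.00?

4

Quarter 1: opening $1,565.92; interest $48.54 → $1,614.46; payment $521.32; balance $1,093.14
Quarter 2: opening $1,093.14; interest $33.89 → $1,127.03; payment $521.32; balance $605.71
Quarter 3: opening $605.71; interest $18.78 → $624.49; payment $521.32; balance $103.17
Quarter 4: opening $103.17; interest $3.20 → $106.37; payment $106.37; balance $0.00
Balance reaches $0.00 in quarter 4.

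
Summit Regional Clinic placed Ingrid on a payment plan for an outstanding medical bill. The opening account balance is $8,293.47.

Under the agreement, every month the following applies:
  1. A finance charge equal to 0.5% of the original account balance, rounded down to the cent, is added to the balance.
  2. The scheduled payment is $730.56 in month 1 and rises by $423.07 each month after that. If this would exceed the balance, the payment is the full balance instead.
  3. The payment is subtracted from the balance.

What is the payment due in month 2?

# | Opening | Interest | Payment | End bal
1 | $8,293.47 | $41.46 | $730.56 | $7,604.37
2 | $7,604.37 | $41.46 | $1,153.63 | $6,492.20

$1,153.63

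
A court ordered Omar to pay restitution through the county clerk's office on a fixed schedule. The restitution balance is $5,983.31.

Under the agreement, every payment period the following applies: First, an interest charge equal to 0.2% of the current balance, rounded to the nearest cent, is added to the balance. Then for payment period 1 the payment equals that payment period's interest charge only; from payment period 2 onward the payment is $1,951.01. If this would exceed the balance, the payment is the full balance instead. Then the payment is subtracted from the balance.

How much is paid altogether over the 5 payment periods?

$6,019.85

Payment period 1: opening $5,983.31; interest $11.97 → $5,995.28; payment $11.97; balance $5,983.31
Payment period 2: opening $5,983.31; interest $11.97 → $5,995.28; payment $1,951.01; balance $4,044.27
Payment period 3: opening $4,044.27; interest $8.09 → $4,052.36; payment $1,951.01; balance $2,101.35
Payment period 4: opening $2,101.35; interest $4.20 → $2,105.55; payment $1,951.01; balance $154.54
Payment period 5: opening $154.54; interest $0.31 → $154.85; payment $154.85; balance $0.00
Total paid: $6,019.85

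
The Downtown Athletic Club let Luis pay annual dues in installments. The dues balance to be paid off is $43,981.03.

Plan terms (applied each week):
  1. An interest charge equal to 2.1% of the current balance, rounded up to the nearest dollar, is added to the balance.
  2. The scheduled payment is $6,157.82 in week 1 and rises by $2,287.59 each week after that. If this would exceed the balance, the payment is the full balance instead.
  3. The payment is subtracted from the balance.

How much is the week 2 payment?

$8,445.41

# | Opening | Interest | Payment | End bal
1 | $43,981.03 | $924.00 | $6,157.82 | $38,747.21
2 | $38,747.21 | $814.00 | $8,445.41 | $31,115.80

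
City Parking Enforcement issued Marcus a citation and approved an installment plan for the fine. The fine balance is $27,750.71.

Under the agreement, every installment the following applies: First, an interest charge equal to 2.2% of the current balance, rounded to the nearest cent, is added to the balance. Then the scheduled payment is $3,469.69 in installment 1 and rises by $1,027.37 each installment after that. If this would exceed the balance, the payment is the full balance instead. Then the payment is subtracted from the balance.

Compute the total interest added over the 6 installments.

# | Opening | Interest | Payment | End bal
1 | $27,750.71 | $610.52 | $3,469.69 | $24,891.54
2 | $24,891.54 | $547.61 | $4,497.06 | $20,942.09
3 | $20,942.09 | $460.73 | $5,524.43 | $15,878.39
4 | $15,878.39 | $349.32 | $6,551.80 | $9,675.91
5 | $9,675.91 | $212.87 | $7,579.17 | $2,309.61
6 | $2,309.61 | $50.81 | $2,360.42 | $0.00
Total interest: $610.52 + $547.61 + $460.73 + $349.32 + $212.87 + $50.81 = $2,231.86

$2,231.86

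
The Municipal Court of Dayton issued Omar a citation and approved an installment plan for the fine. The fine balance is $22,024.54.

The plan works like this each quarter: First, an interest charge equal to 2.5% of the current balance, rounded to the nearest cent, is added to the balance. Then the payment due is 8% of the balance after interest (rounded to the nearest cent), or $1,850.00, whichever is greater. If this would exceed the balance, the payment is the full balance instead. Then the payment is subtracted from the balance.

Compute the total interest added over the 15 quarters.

$4,449.48

# | Opening | Interest | Payment | End bal
1 | $22,024.54 | $550.61 | $1,850.00 | $20,725.15
2 | $20,725.15 | $518.13 | $1,850.00 | $19,393.28
3 | $19,393.28 | $484.83 | $1,850.00 | $18,028.11
4 | $18,028.11 | $450.70 | $1,850.00 | $16,628.81
5 | $16,628.81 | $415.72 | $1,850.00 | $15,194.53
6 | $15,194.53 | $379.86 | $1,850.00 | $13,724.39
7 | $13,724.39 | $343.11 | $1,850.00 | $12,217.50
8 | $12,217.50 | $305.44 | $1,850.00 | $10,672.94
9 | $10,672.94 | $266.82 | $1,850.00 | $9,089.76
10 | $9,089.76 | $227.24 | $1,850.00 | $7,467.00
11 | $7,467.00 | $186.68 | $1,850.00 | $5,803.68
12 | $5,803.68 | $145.09 | $1,850.00 | $4,098.77
13 | $4,098.77 | $102.47 | $1,850.00 | $2,351.24
14 | $2,351.24 | $58.78 | $1,850.00 | $560.02
15 | $560.02 | $14.00 | $574.02 | $0.00
Total interest: $550.61 + $518.13 + $484.83 + $450.70 + $415.72 + $379.86 + $343.11 + $305.44 + $266.82 + $227.24 + $186.68 + $145.09 + $102.47 + $58.78 + $14.00 = $4,449.48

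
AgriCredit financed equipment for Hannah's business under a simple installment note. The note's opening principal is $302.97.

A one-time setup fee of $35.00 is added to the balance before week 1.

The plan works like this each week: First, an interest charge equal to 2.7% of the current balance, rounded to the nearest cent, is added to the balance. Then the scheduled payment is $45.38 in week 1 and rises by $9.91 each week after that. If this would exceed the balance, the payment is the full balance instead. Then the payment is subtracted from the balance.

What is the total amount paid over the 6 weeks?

Week 1: opening $337.97; interest $9.13 → $347.10; payment $45.38; balance $301.72
Week 2: opening $301.72; interest $8.15 → $309.87; payment $55.29; balance $254.58
Week 3: opening $254.58; interest $6.87 → $261.45; payment $65.20; balance $196.25
Week 4: opening $196.25; interest $5.30 → $201.55; payment $75.11; balance $126.44
Week 5: opening $126.44; interest $3.41 → $129.85; payment $85.02; balance $44.83
Week 6: opening $44.83; interest $1.21 → $46.04; payment $46.04; balance $0.00
Total paid: $372.04

$372.04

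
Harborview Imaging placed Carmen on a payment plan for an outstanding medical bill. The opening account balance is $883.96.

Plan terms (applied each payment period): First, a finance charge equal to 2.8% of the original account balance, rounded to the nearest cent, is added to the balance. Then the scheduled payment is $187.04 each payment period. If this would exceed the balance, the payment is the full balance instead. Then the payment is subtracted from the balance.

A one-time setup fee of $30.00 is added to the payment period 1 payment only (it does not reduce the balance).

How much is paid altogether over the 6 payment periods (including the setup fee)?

$1,062.46

# | Opening | Interest | Payment | Fee | End bal
1 | $883.96 | $24.75 | $187.04 | $30.00 | $721.67
2 | $721.67 | $24.75 | $187.04 | — | $559.38
3 | $559.38 | $24.75 | $187.04 | — | $397.09
4 | $397.09 | $24.75 | $187.04 | — | $234.80
5 | $234.80 | $24.75 | $187.04 | — | $72.51
6 | $72.51 | $24.75 | $97.26 | — | $0.00
Total paid: $1,062.46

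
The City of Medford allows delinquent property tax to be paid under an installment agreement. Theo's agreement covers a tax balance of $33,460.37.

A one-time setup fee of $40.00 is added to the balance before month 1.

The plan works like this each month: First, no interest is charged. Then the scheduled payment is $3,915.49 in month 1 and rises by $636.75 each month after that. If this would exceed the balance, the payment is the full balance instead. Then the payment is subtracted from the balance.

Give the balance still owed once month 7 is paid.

Month 1: $33,500.37 − $3,915.49 → $29,584.88
Month 2: $29,584.88 − $4,552.24 → $25,032.64
Month 3: $25,032.64 − $5,188.99 → $19,843.65
Month 4: $19,843.65 − $5,825.74 → $14,017.91
Month 5: $14,017.91 − $6,462.49 → $7,555.42
Month 6: $7,555.42 − $7,099.24 → $456.18
Month 7: $456.18 − $456.18 → $0.00

$0.00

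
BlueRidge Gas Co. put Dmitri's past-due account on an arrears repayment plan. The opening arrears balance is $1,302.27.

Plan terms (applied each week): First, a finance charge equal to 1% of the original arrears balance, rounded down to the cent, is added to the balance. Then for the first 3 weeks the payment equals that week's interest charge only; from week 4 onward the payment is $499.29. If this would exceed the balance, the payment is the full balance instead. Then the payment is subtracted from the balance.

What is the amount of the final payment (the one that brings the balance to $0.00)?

# | Opening | Interest | Payment | End bal
1 | $1,302.27 | $13.02 | $13.02 | $1,302.27
2 | $1,302.27 | $13.02 | $13.02 | $1,302.27
3 | $1,302.27 | $13.02 | $13.02 | $1,302.27
4 | $1,302.27 | $13.02 | $499.29 | $816.00
5 | $816.00 | $13.02 | $499.29 | $329.73
6 | $329.73 | $13.02 | $342.75 | $0.00

$342.75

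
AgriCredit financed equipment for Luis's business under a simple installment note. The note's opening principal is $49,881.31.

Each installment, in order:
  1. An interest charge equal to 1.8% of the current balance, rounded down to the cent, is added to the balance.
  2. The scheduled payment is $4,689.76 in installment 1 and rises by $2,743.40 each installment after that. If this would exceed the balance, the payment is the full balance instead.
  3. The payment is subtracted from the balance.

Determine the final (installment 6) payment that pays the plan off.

$2,335.89

Installment 1: $49,881.31 +$897.86 interest = $50,779.17; pay $4,689.76 → $46,089.41
Installment 2: $46,089.41 +$829.60 interest = $46,919.01; pay $7,433.16 → $39,485.85
Installment 3: $39,485.85 +$710.74 interest = $40,196.59; pay $10,176.56 → $30,020.03
Installment 4: $30,020.03 +$540.36 interest = $30,560.39; pay $12,919.96 → $17,640.43
Installment 5: $17,640.43 +$317.52 interest = $17,957.95; pay $15,663.36 → $2,294.59
Installment 6: $2,294.59 +$41.30 interest = $2,335.89; pay $2,335.89 → $0.00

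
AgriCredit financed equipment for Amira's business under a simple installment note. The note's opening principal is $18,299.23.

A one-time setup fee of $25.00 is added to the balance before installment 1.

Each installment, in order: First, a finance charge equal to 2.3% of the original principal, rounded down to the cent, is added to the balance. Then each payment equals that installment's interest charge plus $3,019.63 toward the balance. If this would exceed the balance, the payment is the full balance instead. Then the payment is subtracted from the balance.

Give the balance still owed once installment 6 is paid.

$206.45

Installment 1: $18,324.23 +$420.88 interest = $18,745.11; pay $3,440.51 → $15,304.60
Installment 2: $15,304.60 +$420.88 interest = $15,725.48; pay $3,440.51 → $12,284.97
Installment 3: $12,284.97 +$420.88 interest = $12,705.85; pay $3,440.51 → $9,265.34
Installment 4: $9,265.34 +$420.88 interest = $9,686.22; pay $3,440.51 → $6,245.71
Installment 5: $6,245.71 +$420.88 interest = $6,666.59; pay $3,440.51 → $3,226.08
Installment 6: $3,226.08 +$420.88 interest = $3,646.96; pay $3,440.51 → $206.45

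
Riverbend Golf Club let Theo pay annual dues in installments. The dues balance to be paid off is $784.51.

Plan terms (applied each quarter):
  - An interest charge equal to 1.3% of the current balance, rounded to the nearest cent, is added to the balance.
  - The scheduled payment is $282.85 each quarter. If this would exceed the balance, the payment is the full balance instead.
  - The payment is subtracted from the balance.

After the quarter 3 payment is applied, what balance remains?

Quarter 1: $784.51 +$10.20 interest = $794.71; pay $282.85 → $511.86
Quarter 2: $511.86 +$6.65 interest = $518.51; pay $282.85 → $235.66
Quarter 3: $235.66 +$3.06 interest = $238.72; pay $238.72 → $0.00

$0.00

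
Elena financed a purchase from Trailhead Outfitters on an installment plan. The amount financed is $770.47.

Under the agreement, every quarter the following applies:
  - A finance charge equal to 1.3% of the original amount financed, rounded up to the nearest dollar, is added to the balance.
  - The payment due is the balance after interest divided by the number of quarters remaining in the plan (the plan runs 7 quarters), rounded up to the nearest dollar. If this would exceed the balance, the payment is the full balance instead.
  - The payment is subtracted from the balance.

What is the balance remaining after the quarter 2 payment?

$566.47

Quarter 1: $770.47 +$11.00 interest = $781.47; pay $112.00 → $669.47
Quarter 2: $669.47 +$11.00 interest = $680.47; pay $114.00 → $566.47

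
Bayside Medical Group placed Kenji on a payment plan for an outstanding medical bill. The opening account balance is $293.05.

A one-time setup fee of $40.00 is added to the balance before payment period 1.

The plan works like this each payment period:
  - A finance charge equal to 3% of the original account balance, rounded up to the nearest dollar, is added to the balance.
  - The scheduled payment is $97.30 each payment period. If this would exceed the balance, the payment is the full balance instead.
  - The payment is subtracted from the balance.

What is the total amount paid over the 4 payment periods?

$369.05

Payment period 1: opening $333.05; interest $9.00 → $342.05; payment $97.30; balance $244.75
Payment period 2: opening $244.75; interest $9.00 → $253.75; payment $97.30; balance $156.45
Payment period 3: opening $156.45; interest $9.00 → $165.45; payment $97.30; balance $68.15
Payment period 4: opening $68.15; interest $9.00 → $77.15; payment $77.15; balance $0.00
Total paid: $369.05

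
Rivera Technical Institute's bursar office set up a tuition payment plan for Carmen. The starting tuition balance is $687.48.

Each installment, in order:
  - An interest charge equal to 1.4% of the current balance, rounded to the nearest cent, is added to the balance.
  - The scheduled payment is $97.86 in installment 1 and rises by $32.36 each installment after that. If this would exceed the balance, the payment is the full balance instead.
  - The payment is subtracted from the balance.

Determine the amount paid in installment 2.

# | Opening | Interest | Payment | End bal
1 | $687.48 | $9.62 | $97.86 | $599.24
2 | $599.24 | $8.39 | $130.22 | $477.41

$130.22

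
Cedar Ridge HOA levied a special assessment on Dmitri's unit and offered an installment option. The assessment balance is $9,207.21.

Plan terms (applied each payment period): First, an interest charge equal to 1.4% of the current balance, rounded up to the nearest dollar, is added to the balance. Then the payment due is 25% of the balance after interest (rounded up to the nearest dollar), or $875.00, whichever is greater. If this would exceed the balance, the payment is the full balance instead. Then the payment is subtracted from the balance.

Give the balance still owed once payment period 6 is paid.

$1,405.21

Payment period 1: opening $9,207.21; interest $129.00 → $9,336.21; payment $2,335.00; balance $7,001.21
Payment period 2: opening $7,001.21; interest $99.00 → $7,100.21; payment $1,776.00; balance $5,324.21
Payment period 3: opening $5,324.21; interest $75.00 → $5,399.21; payment $1,350.00; balance $4,049.21
Payment period 4: opening $4,049.21; interest $57.00 → $4,106.21; payment $1,027.00; balance $3,079.21
Payment period 5: opening $3,079.21; interest $44.00 → $3,123.21; payment $875.00; balance $2,248.21
Payment period 6: opening $2,248.21; interest $32.00 → $2,280.21; payment $875.00; balance $1,405.21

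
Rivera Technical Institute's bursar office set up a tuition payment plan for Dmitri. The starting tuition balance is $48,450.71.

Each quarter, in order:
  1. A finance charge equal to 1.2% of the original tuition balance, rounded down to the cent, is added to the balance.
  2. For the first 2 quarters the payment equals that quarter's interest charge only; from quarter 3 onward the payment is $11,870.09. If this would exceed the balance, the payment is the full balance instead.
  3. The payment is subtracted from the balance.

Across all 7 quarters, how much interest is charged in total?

Quarter 1: $48,450.71 +$581.40 interest = $49,032.11; pay $581.40 → $48,450.71
Quarter 2: $48,450.71 +$581.40 interest = $49,032.11; pay $581.40 → $48,450.71
Quarter 3: $48,450.71 +$581.40 interest = $49,032.11; pay $11,870.09 → $37,162.02
Quarter 4: $37,162.02 +$581.40 interest = $37,743.42; pay $11,870.09 → $25,873.33
Quarter 5: $25,873.33 +$581.40 interest = $26,454.73; pay $11,870.09 → $14,584.64
Quarter 6: $14,584.64 +$581.40 interest = $15,166.04; pay $11,870.09 → $3,295.95
Quarter 7: $3,295.95 +$581.40 interest = $3,877.35; pay $3,877.35 → $0.00
Total interest: $581.40 + $581.40 + $581.40 + $581.40 + $581.40 + $581.40 + $581.40 = $4,069.80

$4,069.80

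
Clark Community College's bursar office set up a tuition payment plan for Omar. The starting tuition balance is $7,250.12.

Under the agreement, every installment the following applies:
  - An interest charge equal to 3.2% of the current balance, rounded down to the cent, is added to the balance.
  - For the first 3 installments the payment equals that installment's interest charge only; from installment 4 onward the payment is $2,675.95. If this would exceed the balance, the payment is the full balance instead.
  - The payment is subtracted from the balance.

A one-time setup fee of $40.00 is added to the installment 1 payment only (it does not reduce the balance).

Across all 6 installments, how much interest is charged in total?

$1,154.87

# | Opening | Interest | Payment | Fee | End bal
1 | $7,250.12 | $232.00 | $232.00 | $40.00 | $7,250.12
2 | $7,250.12 | $232.00 | $232.00 | — | $7,250.12
3 | $7,250.12 | $232.00 | $232.00 | — | $7,250.12
4 | $7,250.12 | $232.00 | $2,675.95 | — | $4,806.17
5 | $4,806.17 | $153.79 | $2,675.95 | — | $2,284.01
6 | $2,284.01 | $73.08 | $2,357.09 | — | $0.00
Total interest: $232.00 + $232.00 + $232.00 + $232.00 + $153.79 + $73.08 = $1,154.87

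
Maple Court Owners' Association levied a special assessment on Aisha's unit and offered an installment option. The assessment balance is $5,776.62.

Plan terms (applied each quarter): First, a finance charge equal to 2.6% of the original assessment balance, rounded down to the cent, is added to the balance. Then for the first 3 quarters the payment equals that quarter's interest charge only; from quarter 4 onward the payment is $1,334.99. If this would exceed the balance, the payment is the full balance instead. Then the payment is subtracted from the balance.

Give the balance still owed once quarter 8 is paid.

$0.00

Quarter 1: $5,776.62 +$150.19 interest = $5,926.81; pay $150.19 → $5,776.62
Quarter 2: $5,776.62 +$150.19 interest = $5,926.81; pay $150.19 → $5,776.62
Quarter 3: $5,776.62 +$150.19 interest = $5,926.81; pay $150.19 → $5,776.62
Quarter 4: $5,776.62 +$150.19 interest = $5,926.81; pay $1,334.99 → $4,591.82
Quarter 5: $4,591.82 +$150.19 interest = $4,742.01; pay $1,334.99 → $3,407.02
Quarter 6: $3,407.02 +$150.19 interest = $3,557.21; pay $1,334.99 → $2,222.22
Quarter 7: $2,222.22 +$150.19 interest = $2,372.41; pay $1,334.99 → $1,037.42
Quarter 8: $1,037.42 +$150.19 interest = $1,187.61; pay $1,187.61 → $0.00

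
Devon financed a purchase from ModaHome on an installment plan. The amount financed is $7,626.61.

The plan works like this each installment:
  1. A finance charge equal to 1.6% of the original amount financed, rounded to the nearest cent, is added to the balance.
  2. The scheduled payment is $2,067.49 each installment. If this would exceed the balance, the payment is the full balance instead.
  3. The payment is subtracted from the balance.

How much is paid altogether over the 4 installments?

$8,114.73

# | Opening | Interest | Payment | End bal
1 | $7,626.61 | $122.03 | $2,067.49 | $5,681.15
2 | $5,681.15 | $122.03 | $2,067.49 | $3,735.69
3 | $3,735.69 | $122.03 | $2,067.49 | $1,790.23
4 | $1,790.23 | $122.03 | $1,912.26 | $0.00
Total paid: $8,114.73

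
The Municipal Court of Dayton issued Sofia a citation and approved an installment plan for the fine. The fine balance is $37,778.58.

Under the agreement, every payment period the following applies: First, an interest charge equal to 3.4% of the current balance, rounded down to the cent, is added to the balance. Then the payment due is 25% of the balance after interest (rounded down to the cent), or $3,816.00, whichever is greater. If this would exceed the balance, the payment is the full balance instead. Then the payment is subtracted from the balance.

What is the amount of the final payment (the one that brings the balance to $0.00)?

Payment period 1: $37,778.58 +$1,284.47 interest = $39,063.05; pay $9,765.76 → $29,297.29
Payment period 2: $29,297.29 +$996.10 interest = $30,293.39; pay $7,573.34 → $22,720.05
Payment period 3: $22,720.05 +$772.48 interest = $23,492.53; pay $5,873.13 → $17,619.40
Payment period 4: $17,619.40 +$599.05 interest = $18,218.45; pay $4,554.61 → $13,663.84
Payment period 5: $13,663.84 +$464.57 interest = $14,128.41; pay $3,816.00 → $10,312.41
Payment period 6: $10,312.41 +$350.62 interest = $10,663.03; pay $3,816.00 → $6,847.03
Payment period 7: $6,847.03 +$232.79 interest = $7,079.82; pay $3,816.00 → $3,263.82
Payment period 8: $3,263.82 +$110.96 interest = $3,374.78; pay $3,374.78 → $0.00

$3,374.78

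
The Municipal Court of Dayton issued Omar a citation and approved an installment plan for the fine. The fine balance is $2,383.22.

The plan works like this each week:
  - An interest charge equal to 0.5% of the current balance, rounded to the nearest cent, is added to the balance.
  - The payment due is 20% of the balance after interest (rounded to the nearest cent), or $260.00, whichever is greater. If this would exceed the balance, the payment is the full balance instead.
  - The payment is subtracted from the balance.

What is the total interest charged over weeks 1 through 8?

Week 1: opening $2,383.22; interest $11.92 → $2,395.14; payment $479.03; balance $1,916.11
Week 2: opening $1,916.11; interest $9.58 → $1,925.69; payment $385.14; balance $1,540.55
Week 3: opening $1,540.55; interest $7.70 → $1,548.25; payment $309.65; balance $1,238.60
Week 4: opening $1,238.60; interest $6.19 → $1,244.79; payment $260.00; balance $984.79
Week 5: opening $984.79; interest $4.92 → $989.71; payment $260.00; balance $729.71
Week 6: opening $729.71; interest $3.65 → $733.36; payment $260.00; balance $473.36
Week 7: opening $473.36; interest $2.37 → $475.73; payment $260.00; balance $215.73
Week 8: opening $215.73; interest $1.08 → $216.81; payment $216.81; balance $0.00
Total interest: $11.92 + $9.58 + $7.70 + $6.19 + $4.92 + $3.65 + $2.37 + $1.08 = $47.41

$47.41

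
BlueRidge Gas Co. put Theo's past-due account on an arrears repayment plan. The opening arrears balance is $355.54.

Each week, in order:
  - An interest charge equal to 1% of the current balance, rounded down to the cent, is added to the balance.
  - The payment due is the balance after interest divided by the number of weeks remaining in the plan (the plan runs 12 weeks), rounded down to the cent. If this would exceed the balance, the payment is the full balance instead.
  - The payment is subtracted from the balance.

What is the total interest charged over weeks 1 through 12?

$23.92

Week 1: $355.54 +$3.55 interest = $359.09; pay $29.92 → $329.17
Week 2: $329.17 +$3.29 interest = $332.46; pay $30.22 → $302.24
Week 3: $302.24 +$3.02 interest = $305.26; pay $30.52 → $274.74
Week 4: $274.74 +$2.74 interest = $277.48; pay $30.83 → $246.65
Week 5: $246.65 +$2.46 interest = $249.11; pay $31.13 → $217.98
Week 6: $217.98 +$2.17 interest = $220.15; pay $31.45 → $188.70
Week 7: $188.70 +$1.88 interest = $190.58; pay $31.76 → $158.82
Week 8: $158.82 +$1.58 interest = $160.40; pay $32.08 → $128.32
Week 9: $128.32 +$1.28 interest = $129.60; pay $32.40 → $97.20
Week 10: $97.20 +$0.97 interest = $98.17; pay $32.72 → $65.45
Week 11: $65.45 +$0.65 interest = $66.10; pay $33.05 → $33.05
Week 12: $33.05 +$0.33 interest = $33.38; pay $33.38 → $0.00
Total interest: $3.55 + $3.29 + $3.02 + $2.74 + $2.46 + $2.17 + $1.88 + $1.58 + $1.28 + $0.97 + $0.65 + $0.33 = $23.92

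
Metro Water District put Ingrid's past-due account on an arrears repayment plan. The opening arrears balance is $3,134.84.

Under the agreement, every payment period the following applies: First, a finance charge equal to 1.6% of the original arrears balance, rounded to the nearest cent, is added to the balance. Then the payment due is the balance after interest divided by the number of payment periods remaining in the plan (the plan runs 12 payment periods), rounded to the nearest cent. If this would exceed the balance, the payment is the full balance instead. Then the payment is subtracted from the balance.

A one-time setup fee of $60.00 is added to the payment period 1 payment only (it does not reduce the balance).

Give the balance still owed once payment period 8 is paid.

Payment period 1: opening $3,134.84; interest $50.16 → $3,185.00; payment $265.42 (+ $60.00 fee); balance $2,919.58
Payment period 2: opening $2,919.58; interest $50.16 → $2,969.74; payment $269.98; balance $2,699.76
Payment period 3: opening $2,699.76; interest $50.16 → $2,749.92; payment $274.99; balance $2,474.93
Payment period 4: opening $2,474.93; interest $50.16 → $2,525.09; payment $280.57; balance $2,244.52
Payment period 5: opening $2,244.52; interest $50.16 → $2,294.68; payment $286.84; balance $2,007.84
Payment period 6: opening $2,007.84; interest $50.16 → $2,058.00; payment $294.00; balance $1,764.00
Payment period 7: opening $1,764.00; interest $50.16 → $1,814.16; payment $302.36; balance $1,511.80
Payment period 8: opening $1,511.80; interest $50.16 → $1,561.96; payment $312.39; balance $1,249.57

$1,249.57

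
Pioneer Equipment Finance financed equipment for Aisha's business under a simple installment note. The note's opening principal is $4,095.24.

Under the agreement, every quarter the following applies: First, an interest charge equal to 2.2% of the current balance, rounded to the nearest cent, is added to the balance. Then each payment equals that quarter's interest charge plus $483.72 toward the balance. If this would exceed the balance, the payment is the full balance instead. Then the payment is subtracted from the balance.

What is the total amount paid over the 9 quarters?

$4,522.99

Quarter 1: opening $4,095.24; interest $90.10 → $4,185.34; payment $573.82; balance $3,611.52
Quarter 2: opening $3,611.52; interest $79.45 → $3,690.97; payment $563.17; balance $3,127.80
Quarter 3: opening $3,127.80; interest $68.81 → $3,196.61; payment $552.53; balance $2,644.08
Quarter 4: opening $2,644.08; interest $58.17 → $2,702.25; payment $541.89; balance $2,160.36
Quarter 5: opening $2,160.36; interest $47.53 → $2,207.89; payment $531.25; balance $1,676.64
Quarter 6: opening $1,676.64; interest $36.89 → $1,713.53; payment $520.61; balance $1,192.92
Quarter 7: opening $1,192.92; interest $26.24 → $1,219.16; payment $509.96; balance $709.20
Quarter 8: opening $709.20; interest $15.60 → $724.80; payment $499.32; balance $225.48
Quarter 9: opening $225.48; interest $4.96 → $230.44; payment $230.44; balance $0.00
Total paid: $4,522.99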